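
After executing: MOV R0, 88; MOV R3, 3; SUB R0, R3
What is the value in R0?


Register state trace:
  MOV R0, 88  → R0 = 88
  MOV R3, 3  → R3 = 3
  SUB R0, R3  → R0 = 88 - 3 = 85
Final: R0 = 85

85


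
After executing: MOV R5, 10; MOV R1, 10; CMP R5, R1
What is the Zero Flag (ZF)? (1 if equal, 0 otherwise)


Register state trace:
  MOV R5, 10  → R5 = 10
  MOV R1, 10  → R1 = 10
  CMP R5, R1  → computes 10 - 10 = 0
  Result is zero, so values are equal
ZF = 1

1


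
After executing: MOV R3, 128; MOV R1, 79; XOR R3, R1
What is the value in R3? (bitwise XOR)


Register state trace:
  MOV R3, 128  → R3 = 128 (0b10000000)
  MOV R1, 79  → R1 = 79 (0b01001111)
  XOR R3, R1  → R3 = 128 XOR 79 = 207 (0b11001111)
Final: R3 = 207

207


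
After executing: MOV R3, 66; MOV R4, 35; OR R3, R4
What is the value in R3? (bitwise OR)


Register state trace:
  MOV R3, 66  → R3 = 66 (0b01000010)
  MOV R4, 35  → R4 = 35 (0b00100011)
  OR R3, R4   → R3 = 66 OR 35 = 99 (0b01100011)
Final: R3 = 99

99


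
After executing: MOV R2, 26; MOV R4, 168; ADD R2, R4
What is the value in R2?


Register state trace:
  MOV R2, 26  → R2 = 26
  MOV R4, 168  → R4 = 168
  ADD R2, R4  → R2 = 26 + 168 = 194
Final: R2 = 194

194


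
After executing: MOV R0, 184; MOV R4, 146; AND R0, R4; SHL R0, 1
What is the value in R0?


Register state trace:
  MOV R0, 184  → R0 = 184 (0b10111000)
  MOV R4, 146  → R4 = 146 (0b10010010)
  AND R0, R4  → R0 = 184 AND 146 = 144 (0b10010000)
  SHL R0, 1  → R0 = 144 << 1 = 288
Final: R0 = 288

288


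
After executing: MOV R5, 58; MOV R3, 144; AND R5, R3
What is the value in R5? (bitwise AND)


Register state trace:
  MOV R5, 58  → R5 = 58 (0b00111010)
  MOV R3, 144  → R3 = 144 (0b10010000)
  AND R5, R3  → R5 = 58 AND 144 = 16 (0b00010000)
Final: R5 = 16

16


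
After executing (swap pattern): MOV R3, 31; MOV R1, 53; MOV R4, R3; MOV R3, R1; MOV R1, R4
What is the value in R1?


Register state trace (swap pattern):
  MOV R3, 31  → R3 = 31
  MOV R1, 53  → R1 = 53
  MOV R4, R3  → R4 = 31  (save R3)
  MOV R3, R1  → R3 = 53  (R3 gets R1's value)
  MOV R1, R4  → R1 = 31  (R1 gets saved value)
Final: R1 = 31

31


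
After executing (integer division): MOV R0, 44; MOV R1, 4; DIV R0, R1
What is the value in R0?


Register state trace:
  MOV R0, 44  → R0 = 44
  MOV R1, 4  → R1 = 4
  DIV R0, R1  → R0 = 44 // 4 = 11
Final: R0 = 11

11


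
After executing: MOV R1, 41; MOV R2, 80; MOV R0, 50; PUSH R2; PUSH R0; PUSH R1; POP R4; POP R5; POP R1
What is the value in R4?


Stack trace (top is rightmost):
  MOV R1, 41  → R1 = 41
  MOV R2, 80  → R2 = 80
  MOV R0, 50  → R0 = 50
  PUSH R2  → stack: [80]
  PUSH R0  → stack: [80, 50]
  PUSH R1  → stack: [80, 50, 41]
  POP R4  → R4 = 41, stack: [80, 50]
  POP R5  → R5 = 50, stack: [80]
  POP R1  → R1 = 80, stack: []
Final: R4 = 41

41


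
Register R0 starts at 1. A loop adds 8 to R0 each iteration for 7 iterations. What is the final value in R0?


Starting value: R0 = 1
  Iter 1: R0 = 1 + 8 = 9
  Iter 2: R0 = 9 + 8 = 17
  Iter 3: R0 = 17 + 8 = 25
  Iter 4: R0 = 25 + 8 = 33
  Iter 5: R0 = 33 + 8 = 41
  Iter 6: R0 = 41 + 8 = 49
  Iter 7: R0 = 49 + 8 = 57
Final: R0 = 57

57


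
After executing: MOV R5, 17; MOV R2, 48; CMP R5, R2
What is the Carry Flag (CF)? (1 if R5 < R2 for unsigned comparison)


Register state trace:
  MOV R5, 17  → R5 = 17
  MOV R2, 48  → R2 = 48
  CMP R5, R2  → unsigned 17 - 48: borrow occurs
  17 < 48, so CF = 1
CF = 1

1


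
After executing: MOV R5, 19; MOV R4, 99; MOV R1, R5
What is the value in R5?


Register state trace:
  MOV R5, 19  → R5 = 19
  MOV R4, 99  → R4 = 99
  MOV R1, R5  → R1 = 19
Final: R5 = 19

19


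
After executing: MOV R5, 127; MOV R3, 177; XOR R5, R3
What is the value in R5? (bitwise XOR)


Register state trace:
  MOV R5, 127  → R5 = 127 (0b01111111)
  MOV R3, 177  → R3 = 177 (0b10110001)
  XOR R5, R3  → R5 = 127 XOR 177 = 206 (0b11001110)
Final: R5 = 206

206


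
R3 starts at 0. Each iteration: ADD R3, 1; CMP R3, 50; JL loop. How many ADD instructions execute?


Loop trace (R3 starts at 0, target 50, step 1):
  ADD #1: R3 = 0 + 1 = 1  → 1 < 50, loop
  ADD #2: R3 = 1 + 1 = 2  → 2 < 50, loop
  ADD #3: R3 = 2 + 1 = 3  → 3 < 50, loop
  ADD #4: R3 = 3 + 1 = 4  → 4 < 50, loop
  ADD #5: R3 = 4 + 1 = 5  → 5 < 50, loop
  ADD #6: R3 = 5 + 1 = 6  → 6 < 50, loop
  ADD #7: R3 = 6 + 1 = 7  → 7 < 50, loop
  ADD #8: R3 = 7 + 1 = 8  → 8 < 50, loop
  ADD #9: R3 = 8 + 1 = 9  → 9 < 50, loop
  ADD #10: R3 = 9 + 1 = 10  → 10 < 50, loop
  ADD #11: R3 = 10 + 1 = 11  → 11 < 50, loop
  ADD #12: R3 = 11 + 1 = 12  → 12 < 50, loop
  ADD #13: R3 = 12 + 1 = 13  → 13 < 50, loop
  ADD #14: R3 = 13 + 1 = 14  → 14 < 50, loop
  ADD #15: R3 = 14 + 1 = 15  → 15 < 50, loop
  ADD #16: R3 = 15 + 1 = 16  → 16 < 50, loop
  ADD #17: R3 = 16 + 1 = 17  → 17 < 50, loop
  ADD #18: R3 = 17 + 1 = 18  → 18 < 50, loop
  ADD #19: R3 = 18 + 1 = 19  → 19 < 50, loop
  ADD #20: R3 = 19 + 1 = 20  → 20 < 50, loop
  ADD #21: R3 = 20 + 1 = 21  → 21 < 50, loop
  ADD #22: R3 = 21 + 1 = 22  → 22 < 50, loop
  ADD #23: R3 = 22 + 1 = 23  → 23 < 50, loop
  ADD #24: R3 = 23 + 1 = 24  → 24 < 50, loop
  ADD #25: R3 = 24 + 1 = 25  → 25 < 50, loop
  ADD #26: R3 = 25 + 1 = 26  → 26 < 50, loop
  ADD #27: R3 = 26 + 1 = 27  → 27 < 50, loop
  ADD #28: R3 = 27 + 1 = 28  → 28 < 50, loop
  ADD #29: R3 = 28 + 1 = 29  → 29 < 50, loop
  ADD #30: R3 = 29 + 1 = 30  → 30 < 50, loop
  ADD #31: R3 = 30 + 1 = 31  → 31 < 50, loop
  ADD #32: R3 = 31 + 1 = 32  → 32 < 50, loop
  ADD #33: R3 = 32 + 1 = 33  → 33 < 50, loop
  ADD #34: R3 = 33 + 1 = 34  → 34 < 50, loop
  ADD #35: R3 = 34 + 1 = 35  → 35 < 50, loop
  ADD #36: R3 = 35 + 1 = 36  → 36 < 50, loop
  ADD #37: R3 = 36 + 1 = 37  → 37 < 50, loop
  ADD #38: R3 = 37 + 1 = 38  → 38 < 50, loop
  ADD #39: R3 = 38 + 1 = 39  → 39 < 50, loop
  ADD #40: R3 = 39 + 1 = 40  → 40 < 50, loop
  ADD #41: R3 = 40 + 1 = 41  → 41 < 50, loop
  ADD #42: R3 = 41 + 1 = 42  → 42 < 50, loop
  ADD #43: R3 = 42 + 1 = 43  → 43 < 50, loop
  ADD #44: R3 = 43 + 1 = 44  → 44 < 50, loop
  ADD #45: R3 = 44 + 1 = 45  → 45 < 50, loop
  ADD #46: R3 = 45 + 1 = 46  → 46 < 50, loop
  ADD #47: R3 = 46 + 1 = 47  → 47 < 50, loop
  ADD #48: R3 = 47 + 1 = 48  → 48 < 50, loop
  ADD #49: R3 = 48 + 1 = 49  → 49 < 50, loop
  ADD #50: R3 = 49 + 1 = 50  → 50 >= 50, exit
Total ADD instructions: 50

50


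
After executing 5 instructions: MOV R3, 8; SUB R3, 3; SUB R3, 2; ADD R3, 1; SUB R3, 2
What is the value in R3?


Register state trace:
  MOV R3, 8  → R3 = 8
  SUB R3, 3  → R3 = 8 - 3 = 5
  SUB R3, 2  → R3 = 5 - 2 = 3
  ADD R3, 1  → R3 = 3 + 1 = 4
  SUB R3, 2  → R3 = 4 - 2 = 2
Final: R3 = 2

2


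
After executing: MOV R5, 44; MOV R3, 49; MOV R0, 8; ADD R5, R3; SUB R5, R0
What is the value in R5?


Register state trace:
  MOV R5, 44  → R5 = 44
  MOV R3, 49  → R3 = 49
  MOV R0, 8  → R0 = 8
  ADD R5, R3  → R5 = 44 + 49 = 93
  SUB R5, R0  → R5 = 93 - 8 = 85
Final: R5 = 85

85


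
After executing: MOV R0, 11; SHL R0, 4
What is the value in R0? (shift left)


Register state trace:
  MOV R0, 11  → R0 = 11
  SHL R0, 4  → R0 = 11 << 4 = 11 * 2^4 = 176
Final: R0 = 176

176


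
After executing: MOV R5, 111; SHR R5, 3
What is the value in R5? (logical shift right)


Register state trace:
  MOV R5, 111  → R5 = 111
  SHR R5, 3  → R5 = 111 >> 3 = 111 // 2^3 = 13
Final: R5 = 13

13


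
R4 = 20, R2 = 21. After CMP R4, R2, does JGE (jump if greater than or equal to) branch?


Trace:
  R4 = 20, R2 = 21
  CMP R4, R2  → compares 20 vs 21
  JGE checks: is 20 greater than or equal to 21?
  20 < 21, so condition is false
Branch taken: No

No


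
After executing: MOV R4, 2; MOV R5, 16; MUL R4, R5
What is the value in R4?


Register state trace:
  MOV R4, 2  → R4 = 2
  MOV R5, 16  → R5 = 16
  MUL R4, R5  → R4 = 2 * 16 = 32
Final: R4 = 32

32


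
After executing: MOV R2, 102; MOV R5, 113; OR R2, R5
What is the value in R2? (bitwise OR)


Register state trace:
  MOV R2, 102  → R2 = 102 (0b01100110)
  MOV R5, 113  → R5 = 113 (0b01110001)
  OR R2, R5   → R2 = 102 OR 113 = 119 (0b01110111)
Final: R2 = 119

119


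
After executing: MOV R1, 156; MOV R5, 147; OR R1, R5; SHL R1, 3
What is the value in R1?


Register state trace:
  MOV R1, 156  → R1 = 156 (0b10011100)
  MOV R5, 147  → R5 = 147 (0b10010011)
  OR R1, R5  → R1 = 156 OR 147 = 159 (0b10011111)
  SHL R1, 3  → R1 = 159 << 3 = 1272
Final: R1 = 1272

1272


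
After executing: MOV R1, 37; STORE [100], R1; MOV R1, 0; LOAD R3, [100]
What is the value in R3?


Register and memory trace:
  MOV R1, 37  → R1 = 37
  STORE [100], R1  → mem[100] = 37
  MOV R1, 0  → R1 = 0
  LOAD R3, [100]  → R3 = mem[100] = 37
Final: R3 = 37

37


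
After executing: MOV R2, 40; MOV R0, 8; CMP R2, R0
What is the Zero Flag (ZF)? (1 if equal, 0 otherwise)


Register state trace:
  MOV R2, 40  → R2 = 40
  MOV R0, 8  → R0 = 8
  CMP R2, R0  → computes 40 - 8 = 32
  Result is nonzero, so values are not equal
ZF = 0

0


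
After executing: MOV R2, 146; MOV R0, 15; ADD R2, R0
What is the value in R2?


Register state trace:
  MOV R2, 146  → R2 = 146
  MOV R0, 15  → R0 = 15
  ADD R2, R0  → R2 = 146 + 15 = 161
Final: R2 = 161

161


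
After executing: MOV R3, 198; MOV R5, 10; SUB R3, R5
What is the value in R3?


Register state trace:
  MOV R3, 198  → R3 = 198
  MOV R5, 10  → R5 = 10
  SUB R3, R5  → R3 = 198 - 10 = 188
Final: R3 = 188

188


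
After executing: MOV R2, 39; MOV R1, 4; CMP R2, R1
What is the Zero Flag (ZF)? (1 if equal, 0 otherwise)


Register state trace:
  MOV R2, 39  → R2 = 39
  MOV R1, 4  → R1 = 4
  CMP R2, R1  → computes 39 - 4 = 35
  Result is nonzero, so values are not equal
ZF = 0

0


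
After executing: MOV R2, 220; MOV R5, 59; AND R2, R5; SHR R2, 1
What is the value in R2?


Register state trace:
  MOV R2, 220  → R2 = 220 (0b11011100)
  MOV R5, 59  → R5 = 59 (0b00111011)
  AND R2, R5  → R2 = 220 AND 59 = 24 (0b00011000)
  SHR R2, 1  → R2 = 24 >> 1 = 12
Final: R2 = 12

12


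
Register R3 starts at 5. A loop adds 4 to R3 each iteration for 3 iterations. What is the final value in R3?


Starting value: R3 = 5
  Iter 1: R3 = 5 + 4 = 9
  Iter 2: R3 = 9 + 4 = 13
  Iter 3: R3 = 13 + 4 = 17
Final: R3 = 17

17


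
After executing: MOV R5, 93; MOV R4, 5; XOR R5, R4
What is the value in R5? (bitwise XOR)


Register state trace:
  MOV R5, 93  → R5 = 93 (0b01011101)
  MOV R4, 5  → R4 = 5 (0b00000101)
  XOR R5, R4  → R5 = 93 XOR 5 = 88 (0b01011000)
Final: R5 = 88

88


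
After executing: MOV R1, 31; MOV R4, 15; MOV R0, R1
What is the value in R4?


Register state trace:
  MOV R1, 31  → R1 = 31
  MOV R4, 15  → R4 = 15
  MOV R0, R1  → R0 = 31
Final: R4 = 15

15


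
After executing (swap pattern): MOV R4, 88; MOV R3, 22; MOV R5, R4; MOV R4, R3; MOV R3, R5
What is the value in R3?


Register state trace (swap pattern):
  MOV R4, 88  → R4 = 88
  MOV R3, 22  → R3 = 22
  MOV R5, R4  → R5 = 88  (save R4)
  MOV R4, R3  → R4 = 22  (R4 gets R3's value)
  MOV R3, R5  → R3 = 88  (R3 gets saved value)
Final: R3 = 88

88


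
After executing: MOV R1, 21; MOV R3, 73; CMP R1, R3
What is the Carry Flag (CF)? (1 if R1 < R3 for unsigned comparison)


Register state trace:
  MOV R1, 21  → R1 = 21
  MOV R3, 73  → R3 = 73
  CMP R1, R3  → unsigned 21 - 73: borrow occurs
  21 < 73, so CF = 1
CF = 1

1


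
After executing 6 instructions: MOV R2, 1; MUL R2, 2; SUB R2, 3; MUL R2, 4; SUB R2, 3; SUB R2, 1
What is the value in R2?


Register state trace:
  MOV R2, 1  → R2 = 1
  MUL R2, 2  → R2 = 1 * 2 = 2
  SUB R2, 3  → R2 = 2 - 3 = -1
  MUL R2, 4  → R2 = -1 * 4 = -4
  SUB R2, 3  → R2 = -4 - 3 = -7
  SUB R2, 1  → R2 = -7 - 1 = -8
Final: R2 = -8

-8


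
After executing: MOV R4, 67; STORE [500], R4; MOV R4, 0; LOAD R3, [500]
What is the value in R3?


Register and memory trace:
  MOV R4, 67  → R4 = 67
  STORE [500], R4  → mem[500] = 67
  MOV R4, 0  → R4 = 0
  LOAD R3, [500]  → R3 = mem[500] = 67
Final: R3 = 67

67


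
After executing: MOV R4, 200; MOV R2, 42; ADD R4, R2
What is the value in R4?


Register state trace:
  MOV R4, 200  → R4 = 200
  MOV R2, 42  → R2 = 42
  ADD R4, R2  → R4 = 200 + 42 = 242
Final: R4 = 242

242


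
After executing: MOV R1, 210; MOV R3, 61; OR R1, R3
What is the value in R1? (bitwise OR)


Register state trace:
  MOV R1, 210  → R1 = 210 (0b11010010)
  MOV R3, 61  → R3 = 61 (0b00111101)
  OR R1, R3   → R1 = 210 OR 61 = 255 (0b11111111)
Final: R1 = 255

255


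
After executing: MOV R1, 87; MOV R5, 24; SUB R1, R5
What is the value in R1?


Register state trace:
  MOV R1, 87  → R1 = 87
  MOV R5, 24  → R5 = 24
  SUB R1, R5  → R1 = 87 - 24 = 63
Final: R1 = 63

63


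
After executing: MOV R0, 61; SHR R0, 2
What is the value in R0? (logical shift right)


Register state trace:
  MOV R0, 61  → R0 = 61
  SHR R0, 2  → R0 = 61 >> 2 = 61 // 2^2 = 15
Final: R0 = 15

15


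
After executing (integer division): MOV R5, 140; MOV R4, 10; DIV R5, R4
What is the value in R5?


Register state trace:
  MOV R5, 140  → R5 = 140
  MOV R4, 10  → R4 = 10
  DIV R5, R4  → R5 = 140 // 10 = 14
Final: R5 = 14

14


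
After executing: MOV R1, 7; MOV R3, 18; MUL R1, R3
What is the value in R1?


Register state trace:
  MOV R1, 7  → R1 = 7
  MOV R3, 18  → R3 = 18
  MUL R1, R3  → R1 = 7 * 18 = 126
Final: R1 = 126

126


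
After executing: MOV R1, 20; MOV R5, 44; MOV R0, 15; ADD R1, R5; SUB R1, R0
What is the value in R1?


Register state trace:
  MOV R1, 20  → R1 = 20
  MOV R5, 44  → R5 = 44
  MOV R0, 15  → R0 = 15
  ADD R1, R5  → R1 = 20 + 44 = 64
  SUB R1, R0  → R1 = 64 - 15 = 49
Final: R1 = 49

49


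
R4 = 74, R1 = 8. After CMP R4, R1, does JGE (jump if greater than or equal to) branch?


Trace:
  R4 = 74, R1 = 8
  CMP R4, R1  → compares 74 vs 8
  JGE checks: is 74 greater than or equal to 8?
  74 > 8, so condition is true
Branch taken: Yes

Yes


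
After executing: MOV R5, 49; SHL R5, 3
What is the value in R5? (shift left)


Register state trace:
  MOV R5, 49  → R5 = 49
  SHL R5, 3  → R5 = 49 << 3 = 49 * 2^3 = 392
Final: R5 = 392

392


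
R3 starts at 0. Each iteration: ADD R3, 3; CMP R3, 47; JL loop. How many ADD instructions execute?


Loop trace (R3 starts at 0, target 47, step 3):
  ADD #1: R3 = 0 + 3 = 3  → 3 < 47, loop
  ADD #2: R3 = 3 + 3 = 6  → 6 < 47, loop
  ADD #3: R3 = 6 + 3 = 9  → 9 < 47, loop
  ADD #4: R3 = 9 + 3 = 12  → 12 < 47, loop
  ADD #5: R3 = 12 + 3 = 15  → 15 < 47, loop
  ADD #6: R3 = 15 + 3 = 18  → 18 < 47, loop
  ADD #7: R3 = 18 + 3 = 21  → 21 < 47, loop
  ADD #8: R3 = 21 + 3 = 24  → 24 < 47, loop
  ADD #9: R3 = 24 + 3 = 27  → 27 < 47, loop
  ADD #10: R3 = 27 + 3 = 30  → 30 < 47, loop
  ADD #11: R3 = 30 + 3 = 33  → 33 < 47, loop
  ADD #12: R3 = 33 + 3 = 36  → 36 < 47, loop
  ADD #13: R3 = 36 + 3 = 39  → 39 < 47, loop
  ADD #14: R3 = 39 + 3 = 42  → 42 < 47, loop
  ADD #15: R3 = 42 + 3 = 45  → 45 < 47, loop
  ADD #16: R3 = 45 + 3 = 48  → 48 >= 47, exit
Total ADD instructions: 16

16


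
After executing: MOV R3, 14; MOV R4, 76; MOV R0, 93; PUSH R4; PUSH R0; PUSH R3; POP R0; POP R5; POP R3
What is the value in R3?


Stack trace (top is rightmost):
  MOV R3, 14  → R3 = 14
  MOV R4, 76  → R4 = 76
  MOV R0, 93  → R0 = 93
  PUSH R4  → stack: [76]
  PUSH R0  → stack: [76, 93]
  PUSH R3  → stack: [76, 93, 14]
  POP R0  → R0 = 14, stack: [76, 93]
  POP R5  → R5 = 93, stack: [76]
  POP R3  → R3 = 76, stack: []
Final: R3 = 76

76


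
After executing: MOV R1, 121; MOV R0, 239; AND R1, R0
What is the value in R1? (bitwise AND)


Register state trace:
  MOV R1, 121  → R1 = 121 (0b01111001)
  MOV R0, 239  → R0 = 239 (0b11101111)
  AND R1, R0  → R1 = 121 AND 239 = 105 (0b01101001)
Final: R1 = 105

105


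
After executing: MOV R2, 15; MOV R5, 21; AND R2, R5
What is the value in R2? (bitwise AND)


Register state trace:
  MOV R2, 15  → R2 = 15 (0b00001111)
  MOV R5, 21  → R5 = 21 (0b00010101)
  AND R2, R5  → R2 = 15 AND 21 = 5 (0b00000101)
Final: R2 = 5

5


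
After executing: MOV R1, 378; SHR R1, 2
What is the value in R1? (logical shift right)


Register state trace:
  MOV R1, 378  → R1 = 378
  SHR R1, 2  → R1 = 378 >> 2 = 378 // 2^2 = 94
Final: R1 = 94

94


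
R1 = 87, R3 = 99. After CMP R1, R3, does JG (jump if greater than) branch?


Trace:
  R1 = 87, R3 = 99
  CMP R1, R3  → compares 87 vs 99
  JG checks: is 87 greater than 99?
  87 < 99, so condition is false
Branch taken: No

No


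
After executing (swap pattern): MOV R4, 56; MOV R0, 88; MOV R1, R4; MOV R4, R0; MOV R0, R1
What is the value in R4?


Register state trace (swap pattern):
  MOV R4, 56  → R4 = 56
  MOV R0, 88  → R0 = 88
  MOV R1, R4  → R1 = 56  (save R4)
  MOV R4, R0  → R4 = 88  (R4 gets R0's value)
  MOV R0, R1  → R0 = 56  (R0 gets saved value)
Final: R4 = 88

88


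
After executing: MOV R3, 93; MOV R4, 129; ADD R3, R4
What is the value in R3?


Register state trace:
  MOV R3, 93  → R3 = 93
  MOV R4, 129  → R4 = 129
  ADD R3, R4  → R3 = 93 + 129 = 222
Final: R3 = 222

222


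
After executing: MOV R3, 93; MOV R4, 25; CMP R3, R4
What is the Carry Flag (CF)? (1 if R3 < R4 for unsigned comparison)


Register state trace:
  MOV R3, 93  → R3 = 93
  MOV R4, 25  → R4 = 25
  CMP R3, R4  → unsigned 93 - 25: no borrow
  93 >= 25, so CF = 0
CF = 0

0


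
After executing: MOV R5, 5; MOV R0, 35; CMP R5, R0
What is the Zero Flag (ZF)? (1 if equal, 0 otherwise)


Register state trace:
  MOV R5, 5  → R5 = 5
  MOV R0, 35  → R0 = 35
  CMP R5, R0  → computes 5 - 35 = -30
  Result is nonzero, so values are not equal
ZF = 0

0


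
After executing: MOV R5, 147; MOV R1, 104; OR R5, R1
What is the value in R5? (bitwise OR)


Register state trace:
  MOV R5, 147  → R5 = 147 (0b10010011)
  MOV R1, 104  → R1 = 104 (0b01101000)
  OR R5, R1   → R5 = 147 OR 104 = 251 (0b11111011)
Final: R5 = 251

251


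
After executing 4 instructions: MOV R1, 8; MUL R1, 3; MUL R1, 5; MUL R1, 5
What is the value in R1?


Register state trace:
  MOV R1, 8  → R1 = 8
  MUL R1, 3  → R1 = 8 * 3 = 24
  MUL R1, 5  → R1 = 24 * 5 = 120
  MUL R1, 5  → R1 = 120 * 5 = 600
Final: R1 = 600

600


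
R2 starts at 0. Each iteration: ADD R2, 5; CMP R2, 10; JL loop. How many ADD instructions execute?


Loop trace (R2 starts at 0, target 10, step 5):
  ADD #1: R2 = 0 + 5 = 5  → 5 < 10, loop
  ADD #2: R2 = 5 + 5 = 10  → 10 >= 10, exit
Total ADD instructions: 2

2


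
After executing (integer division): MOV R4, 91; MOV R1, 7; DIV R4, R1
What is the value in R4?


Register state trace:
  MOV R4, 91  → R4 = 91
  MOV R1, 7  → R1 = 7
  DIV R4, R1  → R4 = 91 // 7 = 13
Final: R4 = 13

13


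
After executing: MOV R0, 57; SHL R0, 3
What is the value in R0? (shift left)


Register state trace:
  MOV R0, 57  → R0 = 57
  SHL R0, 3  → R0 = 57 << 3 = 57 * 2^3 = 456
Final: R0 = 456

456


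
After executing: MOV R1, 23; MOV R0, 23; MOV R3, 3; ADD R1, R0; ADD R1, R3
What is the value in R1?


Register state trace:
  MOV R1, 23  → R1 = 23
  MOV R0, 23  → R0 = 23
  MOV R3, 3  → R3 = 3
  ADD R1, R0  → R1 = 23 + 23 = 46
  ADD R1, R3  → R1 = 46 + 3 = 49
Final: R1 = 49

49


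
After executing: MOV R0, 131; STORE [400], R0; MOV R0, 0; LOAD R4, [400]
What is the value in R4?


Register and memory trace:
  MOV R0, 131  → R0 = 131
  STORE [400], R0  → mem[400] = 131
  MOV R0, 0  → R0 = 0
  LOAD R4, [400]  → R4 = mem[400] = 131
Final: R4 = 131

131


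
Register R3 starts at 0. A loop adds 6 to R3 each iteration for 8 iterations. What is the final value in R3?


Starting value: R3 = 0
  Iter 1: R3 = 0 + 6 = 6
  Iter 2: R3 = 6 + 6 = 12
  Iter 3: R3 = 12 + 6 = 18
  Iter 4: R3 = 18 + 6 = 24
  Iter 5: R3 = 24 + 6 = 30
  Iter 6: R3 = 30 + 6 = 36
  Iter 7: R3 = 36 + 6 = 42
  Iter 8: R3 = 42 + 6 = 48
Final: R3 = 48

48


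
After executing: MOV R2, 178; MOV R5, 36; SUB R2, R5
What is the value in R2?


Register state trace:
  MOV R2, 178  → R2 = 178
  MOV R5, 36  → R5 = 36
  SUB R2, R5  → R2 = 178 - 36 = 142
Final: R2 = 142

142


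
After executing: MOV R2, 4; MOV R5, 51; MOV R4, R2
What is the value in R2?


Register state trace:
  MOV R2, 4  → R2 = 4
  MOV R5, 51  → R5 = 51
  MOV R4, R2  → R4 = 4
Final: R2 = 4

4


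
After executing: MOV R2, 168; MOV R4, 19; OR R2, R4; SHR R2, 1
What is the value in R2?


Register state trace:
  MOV R2, 168  → R2 = 168 (0b10101000)
  MOV R4, 19  → R4 = 19 (0b00010011)
  OR R2, R4  → R2 = 168 OR 19 = 187 (0b10111011)
  SHR R2, 1  → R2 = 187 >> 1 = 93
Final: R2 = 93

93


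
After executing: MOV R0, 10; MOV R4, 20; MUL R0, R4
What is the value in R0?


Register state trace:
  MOV R0, 10  → R0 = 10
  MOV R4, 20  → R4 = 20
  MUL R0, R4  → R0 = 10 * 20 = 200
Final: R0 = 200

200


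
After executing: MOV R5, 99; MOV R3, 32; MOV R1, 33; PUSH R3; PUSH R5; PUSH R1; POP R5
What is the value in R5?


Stack trace (top is rightmost):
  MOV R5, 99  → R5 = 99
  MOV R3, 32  → R3 = 32
  MOV R1, 33  → R1 = 33
  PUSH R3  → stack: [32]
  PUSH R5  → stack: [32, 99]
  PUSH R1  → stack: [32, 99, 33]
  POP R5  → R5 = 33, stack: [32, 99]
Final: R5 = 33

33


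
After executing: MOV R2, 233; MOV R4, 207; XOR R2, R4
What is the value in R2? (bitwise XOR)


Register state trace:
  MOV R2, 233  → R2 = 233 (0b11101001)
  MOV R4, 207  → R4 = 207 (0b11001111)
  XOR R2, R4  → R2 = 233 XOR 207 = 38 (0b00100110)
Final: R2 = 38

38


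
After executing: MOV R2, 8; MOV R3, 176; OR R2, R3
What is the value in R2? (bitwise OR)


Register state trace:
  MOV R2, 8  → R2 = 8 (0b00001000)
  MOV R3, 176  → R3 = 176 (0b10110000)
  OR R2, R3   → R2 = 8 OR 176 = 184 (0b10111000)
Final: R2 = 184

184


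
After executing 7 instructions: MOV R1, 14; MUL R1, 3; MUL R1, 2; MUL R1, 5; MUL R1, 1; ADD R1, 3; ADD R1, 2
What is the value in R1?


Register state trace:
  MOV R1, 14  → R1 = 14
  MUL R1, 3  → R1 = 14 * 3 = 42
  MUL R1, 2  → R1 = 42 * 2 = 84
  MUL R1, 5  → R1 = 84 * 5 = 420
  MUL R1, 1  → R1 = 420 * 1 = 420
  ADD R1, 3  → R1 = 420 + 3 = 423
  ADD R1, 2  → R1 = 423 + 2 = 425
Final: R1 = 425

425


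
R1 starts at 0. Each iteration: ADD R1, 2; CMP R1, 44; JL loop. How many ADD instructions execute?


Loop trace (R1 starts at 0, target 44, step 2):
  ADD #1: R1 = 0 + 2 = 2  → 2 < 44, loop
  ADD #2: R1 = 2 + 2 = 4  → 4 < 44, loop
  ADD #3: R1 = 4 + 2 = 6  → 6 < 44, loop
  ADD #4: R1 = 6 + 2 = 8  → 8 < 44, loop
  ADD #5: R1 = 8 + 2 = 10  → 10 < 44, loop
  ADD #6: R1 = 10 + 2 = 12  → 12 < 44, loop
  ADD #7: R1 = 12 + 2 = 14  → 14 < 44, loop
  ADD #8: R1 = 14 + 2 = 16  → 16 < 44, loop
  ADD #9: R1 = 16 + 2 = 18  → 18 < 44, loop
  ADD #10: R1 = 18 + 2 = 20  → 20 < 44, loop
  ADD #11: R1 = 20 + 2 = 22  → 22 < 44, loop
  ADD #12: R1 = 22 + 2 = 24  → 24 < 44, loop
  ADD #13: R1 = 24 + 2 = 26  → 26 < 44, loop
  ADD #14: R1 = 26 + 2 = 28  → 28 < 44, loop
  ADD #15: R1 = 28 + 2 = 30  → 30 < 44, loop
  ADD #16: R1 = 30 + 2 = 32  → 32 < 44, loop
  ADD #17: R1 = 32 + 2 = 34  → 34 < 44, loop
  ADD #18: R1 = 34 + 2 = 36  → 36 < 44, loop
  ADD #19: R1 = 36 + 2 = 38  → 38 < 44, loop
  ADD #20: R1 = 38 + 2 = 40  → 40 < 44, loop
  ADD #21: R1 = 40 + 2 = 42  → 42 < 44, loop
  ADD #22: R1 = 42 + 2 = 44  → 44 >= 44, exit
Total ADD instructions: 22

22


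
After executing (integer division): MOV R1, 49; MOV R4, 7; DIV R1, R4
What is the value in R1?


Register state trace:
  MOV R1, 49  → R1 = 49
  MOV R4, 7  → R4 = 7
  DIV R1, R4  → R1 = 49 // 7 = 7
Final: R1 = 7

7


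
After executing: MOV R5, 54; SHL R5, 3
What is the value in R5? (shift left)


Register state trace:
  MOV R5, 54  → R5 = 54
  SHL R5, 3  → R5 = 54 << 3 = 54 * 2^3 = 432
Final: R5 = 432

432


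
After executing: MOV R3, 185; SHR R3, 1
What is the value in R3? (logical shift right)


Register state trace:
  MOV R3, 185  → R3 = 185
  SHR R3, 1  → R3 = 185 >> 1 = 185 // 2^1 = 92
Final: R3 = 92

92


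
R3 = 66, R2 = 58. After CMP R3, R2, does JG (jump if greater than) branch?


Trace:
  R3 = 66, R2 = 58
  CMP R3, R2  → compares 66 vs 58
  JG checks: is 66 greater than 58?
  66 > 58, so condition is true
Branch taken: Yes

Yes


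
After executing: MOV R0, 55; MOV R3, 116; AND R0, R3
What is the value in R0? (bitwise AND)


Register state trace:
  MOV R0, 55  → R0 = 55 (0b00110111)
  MOV R3, 116  → R3 = 116 (0b01110100)
  AND R0, R3  → R0 = 55 AND 116 = 52 (0b00110100)
Final: R0 = 52

52


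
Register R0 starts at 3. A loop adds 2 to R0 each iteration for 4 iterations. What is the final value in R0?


Starting value: R0 = 3
  Iter 1: R0 = 3 + 2 = 5
  Iter 2: R0 = 5 + 2 = 7
  Iter 3: R0 = 7 + 2 = 9
  Iter 4: R0 = 9 + 2 = 11
Final: R0 = 11

11


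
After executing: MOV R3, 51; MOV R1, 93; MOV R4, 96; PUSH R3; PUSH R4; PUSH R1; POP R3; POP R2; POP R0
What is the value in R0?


Stack trace (top is rightmost):
  MOV R3, 51  → R3 = 51
  MOV R1, 93  → R1 = 93
  MOV R4, 96  → R4 = 96
  PUSH R3  → stack: [51]
  PUSH R4  → stack: [51, 96]
  PUSH R1  → stack: [51, 96, 93]
  POP R3  → R3 = 93, stack: [51, 96]
  POP R2  → R2 = 96, stack: [51]
  POP R0  → R0 = 51, stack: []
Final: R0 = 51

51


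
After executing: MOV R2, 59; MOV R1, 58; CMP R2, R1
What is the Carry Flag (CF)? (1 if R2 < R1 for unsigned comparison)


Register state trace:
  MOV R2, 59  → R2 = 59
  MOV R1, 58  → R1 = 58
  CMP R2, R1  → unsigned 59 - 58: no borrow
  59 >= 58, so CF = 0
CF = 0

0


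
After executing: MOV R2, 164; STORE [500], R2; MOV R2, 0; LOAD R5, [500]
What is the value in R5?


Register and memory trace:
  MOV R2, 164  → R2 = 164
  STORE [500], R2  → mem[500] = 164
  MOV R2, 0  → R2 = 0
  LOAD R5, [500]  → R5 = mem[500] = 164
Final: R5 = 164

164


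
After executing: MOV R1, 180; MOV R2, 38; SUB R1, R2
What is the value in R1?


Register state trace:
  MOV R1, 180  → R1 = 180
  MOV R2, 38  → R2 = 38
  SUB R1, R2  → R1 = 180 - 38 = 142
Final: R1 = 142

142


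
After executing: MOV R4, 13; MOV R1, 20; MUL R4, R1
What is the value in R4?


Register state trace:
  MOV R4, 13  → R4 = 13
  MOV R1, 20  → R1 = 20
  MUL R4, R1  → R4 = 13 * 20 = 260
Final: R4 = 260

260


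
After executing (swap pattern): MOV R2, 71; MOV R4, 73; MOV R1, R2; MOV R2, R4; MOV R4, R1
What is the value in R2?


Register state trace (swap pattern):
  MOV R2, 71  → R2 = 71
  MOV R4, 73  → R4 = 73
  MOV R1, R2  → R1 = 71  (save R2)
  MOV R2, R4  → R2 = 73  (R2 gets R4's value)
  MOV R4, R1  → R4 = 71  (R4 gets saved value)
Final: R2 = 73

73


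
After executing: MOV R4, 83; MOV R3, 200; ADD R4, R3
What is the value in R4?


Register state trace:
  MOV R4, 83  → R4 = 83
  MOV R3, 200  → R3 = 200
  ADD R4, R3  → R4 = 83 + 200 = 283
Final: R4 = 283

283


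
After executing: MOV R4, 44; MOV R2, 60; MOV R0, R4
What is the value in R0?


Register state trace:
  MOV R4, 44  → R4 = 44
  MOV R2, 60  → R2 = 60
  MOV R0, R4  → R0 = 44
Final: R0 = 44

44


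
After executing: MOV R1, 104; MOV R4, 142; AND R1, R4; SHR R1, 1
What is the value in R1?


Register state trace:
  MOV R1, 104  → R1 = 104 (0b01101000)
  MOV R4, 142  → R4 = 142 (0b10001110)
  AND R1, R4  → R1 = 104 AND 142 = 8 (0b00001000)
  SHR R1, 1  → R1 = 8 >> 1 = 4
Final: R1 = 4

4


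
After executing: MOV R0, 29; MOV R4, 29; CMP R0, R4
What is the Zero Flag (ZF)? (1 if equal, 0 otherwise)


Register state trace:
  MOV R0, 29  → R0 = 29
  MOV R4, 29  → R4 = 29
  CMP R0, R4  → computes 29 - 29 = 0
  Result is zero, so values are equal
ZF = 1

1


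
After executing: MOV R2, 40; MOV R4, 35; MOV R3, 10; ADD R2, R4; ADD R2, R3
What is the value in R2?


Register state trace:
  MOV R2, 40  → R2 = 40
  MOV R4, 35  → R4 = 35
  MOV R3, 10  → R3 = 10
  ADD R2, R4  → R2 = 40 + 35 = 75
  ADD R2, R3  → R2 = 75 + 10 = 85
Final: R2 = 85

85


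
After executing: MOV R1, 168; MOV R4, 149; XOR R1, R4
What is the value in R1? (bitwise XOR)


Register state trace:
  MOV R1, 168  → R1 = 168 (0b10101000)
  MOV R4, 149  → R4 = 149 (0b10010101)
  XOR R1, R4  → R1 = 168 XOR 149 = 61 (0b00111101)
Final: R1 = 61

61


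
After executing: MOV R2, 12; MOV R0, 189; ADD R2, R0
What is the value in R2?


Register state trace:
  MOV R2, 12  → R2 = 12
  MOV R0, 189  → R0 = 189
  ADD R2, R0  → R2 = 12 + 189 = 201
Final: R2 = 201

201


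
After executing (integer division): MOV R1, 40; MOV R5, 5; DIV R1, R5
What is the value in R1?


Register state trace:
  MOV R1, 40  → R1 = 40
  MOV R5, 5  → R5 = 5
  DIV R1, R5  → R1 = 40 // 5 = 8
Final: R1 = 8

8


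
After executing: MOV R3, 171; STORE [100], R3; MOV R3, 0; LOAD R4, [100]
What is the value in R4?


Register and memory trace:
  MOV R3, 171  → R3 = 171
  STORE [100], R3  → mem[100] = 171
  MOV R3, 0  → R3 = 0
  LOAD R4, [100]  → R4 = mem[100] = 171
Final: R4 = 171

171


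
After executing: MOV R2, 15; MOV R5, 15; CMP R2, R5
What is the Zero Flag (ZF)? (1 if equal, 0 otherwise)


Register state trace:
  MOV R2, 15  → R2 = 15
  MOV R5, 15  → R5 = 15
  CMP R2, R5  → computes 15 - 15 = 0
  Result is zero, so values are equal
ZF = 1

1


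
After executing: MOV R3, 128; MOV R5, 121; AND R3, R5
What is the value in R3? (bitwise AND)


Register state trace:
  MOV R3, 128  → R3 = 128 (0b10000000)
  MOV R5, 121  → R5 = 121 (0b01111001)
  AND R3, R5  → R3 = 128 AND 121 = 0 (0b00000000)
Final: R3 = 0

0


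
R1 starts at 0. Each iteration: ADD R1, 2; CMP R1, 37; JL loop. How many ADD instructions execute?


Loop trace (R1 starts at 0, target 37, step 2):
  ADD #1: R1 = 0 + 2 = 2  → 2 < 37, loop
  ADD #2: R1 = 2 + 2 = 4  → 4 < 37, loop
  ADD #3: R1 = 4 + 2 = 6  → 6 < 37, loop
  ADD #4: R1 = 6 + 2 = 8  → 8 < 37, loop
  ADD #5: R1 = 8 + 2 = 10  → 10 < 37, loop
  ADD #6: R1 = 10 + 2 = 12  → 12 < 37, loop
  ADD #7: R1 = 12 + 2 = 14  → 14 < 37, loop
  ADD #8: R1 = 14 + 2 = 16  → 16 < 37, loop
  ADD #9: R1 = 16 + 2 = 18  → 18 < 37, loop
  ADD #10: R1 = 18 + 2 = 20  → 20 < 37, loop
  ADD #11: R1 = 20 + 2 = 22  → 22 < 37, loop
  ADD #12: R1 = 22 + 2 = 24  → 24 < 37, loop
  ADD #13: R1 = 24 + 2 = 26  → 26 < 37, loop
  ADD #14: R1 = 26 + 2 = 28  → 28 < 37, loop
  ADD #15: R1 = 28 + 2 = 30  → 30 < 37, loop
  ADD #16: R1 = 30 + 2 = 32  → 32 < 37, loop
  ADD #17: R1 = 32 + 2 = 34  → 34 < 37, loop
  ADD #18: R1 = 34 + 2 = 36  → 36 < 37, loop
  ADD #19: R1 = 36 + 2 = 38  → 38 >= 37, exit
Total ADD instructions: 19

19


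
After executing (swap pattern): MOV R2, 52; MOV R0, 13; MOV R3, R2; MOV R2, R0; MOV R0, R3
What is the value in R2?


Register state trace (swap pattern):
  MOV R2, 52  → R2 = 52
  MOV R0, 13  → R0 = 13
  MOV R3, R2  → R3 = 52  (save R2)
  MOV R2, R0  → R2 = 13  (R2 gets R0's value)
  MOV R0, R3  → R0 = 52  (R0 gets saved value)
Final: R2 = 13

13


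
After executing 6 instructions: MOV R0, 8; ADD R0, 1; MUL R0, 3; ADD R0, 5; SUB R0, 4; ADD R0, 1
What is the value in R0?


Register state trace:
  MOV R0, 8  → R0 = 8
  ADD R0, 1  → R0 = 8 + 1 = 9
  MUL R0, 3  → R0 = 9 * 3 = 27
  ADD R0, 5  → R0 = 27 + 5 = 32
  SUB R0, 4  → R0 = 32 - 4 = 28
  ADD R0, 1  → R0 = 28 + 1 = 29
Final: R0 = 29

29


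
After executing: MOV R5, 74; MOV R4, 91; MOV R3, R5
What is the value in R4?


Register state trace:
  MOV R5, 74  → R5 = 74
  MOV R4, 91  → R4 = 91
  MOV R3, R5  → R3 = 74
Final: R4 = 91

91


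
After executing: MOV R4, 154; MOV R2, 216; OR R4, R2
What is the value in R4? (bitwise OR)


Register state trace:
  MOV R4, 154  → R4 = 154 (0b10011010)
  MOV R2, 216  → R2 = 216 (0b11011000)
  OR R4, R2   → R4 = 154 OR 216 = 218 (0b11011010)
Final: R4 = 218

218


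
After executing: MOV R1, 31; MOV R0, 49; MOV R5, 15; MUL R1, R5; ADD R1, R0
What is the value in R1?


Register state trace:
  MOV R1, 31  → R1 = 31
  MOV R0, 49  → R0 = 49
  MOV R5, 15  → R5 = 15
  MUL R1, R5  → R1 = 31 * 15 = 465
  ADD R1, R0  → R1 = 465 + 49 = 514
Final: R1 = 514

514


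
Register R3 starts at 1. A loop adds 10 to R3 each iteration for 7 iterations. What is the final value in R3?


Starting value: R3 = 1
  Iter 1: R3 = 1 + 10 = 11
  Iter 2: R3 = 11 + 10 = 21
  Iter 3: R3 = 21 + 10 = 31
  Iter 4: R3 = 31 + 10 = 41
  Iter 5: R3 = 41 + 10 = 51
  Iter 6: R3 = 51 + 10 = 61
  Iter 7: R3 = 61 + 10 = 71
Final: R3 = 71

71


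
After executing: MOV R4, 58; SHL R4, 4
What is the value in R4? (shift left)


Register state trace:
  MOV R4, 58  → R4 = 58
  SHL R4, 4  → R4 = 58 << 4 = 58 * 2^4 = 928
Final: R4 = 928

928


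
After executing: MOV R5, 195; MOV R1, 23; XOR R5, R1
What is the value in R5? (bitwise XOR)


Register state trace:
  MOV R5, 195  → R5 = 195 (0b11000011)
  MOV R1, 23  → R1 = 23 (0b00010111)
  XOR R5, R1  → R5 = 195 XOR 23 = 212 (0b11010100)
Final: R5 = 212

212


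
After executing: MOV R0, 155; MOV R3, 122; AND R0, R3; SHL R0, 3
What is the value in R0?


Register state trace:
  MOV R0, 155  → R0 = 155 (0b10011011)
  MOV R3, 122  → R3 = 122 (0b01111010)
  AND R0, R3  → R0 = 155 AND 122 = 26 (0b00011010)
  SHL R0, 3  → R0 = 26 << 3 = 208
Final: R0 = 208

208


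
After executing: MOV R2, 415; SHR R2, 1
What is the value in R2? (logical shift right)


Register state trace:
  MOV R2, 415  → R2 = 415
  SHR R2, 1  → R2 = 415 >> 1 = 415 // 2^1 = 207
Final: R2 = 207

207


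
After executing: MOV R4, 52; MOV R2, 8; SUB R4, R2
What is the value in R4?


Register state trace:
  MOV R4, 52  → R4 = 52
  MOV R2, 8  → R2 = 8
  SUB R4, R2  → R4 = 52 - 8 = 44
Final: R4 = 44

44


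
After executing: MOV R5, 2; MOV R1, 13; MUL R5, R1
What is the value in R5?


Register state trace:
  MOV R5, 2  → R5 = 2
  MOV R1, 13  → R1 = 13
  MUL R5, R1  → R5 = 2 * 13 = 26
Final: R5 = 26

26


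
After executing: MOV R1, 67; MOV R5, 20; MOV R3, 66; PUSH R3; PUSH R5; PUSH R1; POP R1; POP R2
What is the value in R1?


Stack trace (top is rightmost):
  MOV R1, 67  → R1 = 67
  MOV R5, 20  → R5 = 20
  MOV R3, 66  → R3 = 66
  PUSH R3  → stack: [66]
  PUSH R5  → stack: [66, 20]
  PUSH R1  → stack: [66, 20, 67]
  POP R1  → R1 = 67, stack: [66, 20]
  POP R2  → R2 = 20, stack: [66]
Final: R1 = 67

67


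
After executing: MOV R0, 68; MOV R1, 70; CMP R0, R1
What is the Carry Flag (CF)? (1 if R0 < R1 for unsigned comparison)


Register state trace:
  MOV R0, 68  → R0 = 68
  MOV R1, 70  → R1 = 70
  CMP R0, R1  → unsigned 68 - 70: borrow occurs
  68 < 70, so CF = 1
CF = 1

1


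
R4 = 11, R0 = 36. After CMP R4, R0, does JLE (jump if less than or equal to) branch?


Trace:
  R4 = 11, R0 = 36
  CMP R4, R0  → compares 11 vs 36
  JLE checks: is 11 less than or equal to 36?
  11 < 36, so condition is true
Branch taken: Yes

Yes


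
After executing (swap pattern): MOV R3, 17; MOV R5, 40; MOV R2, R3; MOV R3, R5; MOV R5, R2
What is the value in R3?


Register state trace (swap pattern):
  MOV R3, 17  → R3 = 17
  MOV R5, 40  → R5 = 40
  MOV R2, R3  → R2 = 17  (save R3)
  MOV R3, R5  → R3 = 40  (R3 gets R5's value)
  MOV R5, R2  → R5 = 17  (R5 gets saved value)
Final: R3 = 40

40


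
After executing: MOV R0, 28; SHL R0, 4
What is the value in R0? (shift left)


Register state trace:
  MOV R0, 28  → R0 = 28
  SHL R0, 4  → R0 = 28 << 4 = 28 * 2^4 = 448
Final: R0 = 448

448


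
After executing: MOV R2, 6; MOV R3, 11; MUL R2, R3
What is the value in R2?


Register state trace:
  MOV R2, 6  → R2 = 6
  MOV R3, 11  → R3 = 11
  MUL R2, R3  → R2 = 6 * 11 = 66
Final: R2 = 66

66


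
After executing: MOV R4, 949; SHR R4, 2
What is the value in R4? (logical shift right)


Register state trace:
  MOV R4, 949  → R4 = 949
  SHR R4, 2  → R4 = 949 >> 2 = 949 // 2^2 = 237
Final: R4 = 237

237


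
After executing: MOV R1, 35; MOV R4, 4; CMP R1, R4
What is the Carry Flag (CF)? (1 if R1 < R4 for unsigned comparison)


Register state trace:
  MOV R1, 35  → R1 = 35
  MOV R4, 4  → R4 = 4
  CMP R1, R4  → unsigned 35 - 4: no borrow
  35 >= 4, so CF = 0
CF = 0

0


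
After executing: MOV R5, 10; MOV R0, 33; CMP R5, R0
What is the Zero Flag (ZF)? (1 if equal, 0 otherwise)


Register state trace:
  MOV R5, 10  → R5 = 10
  MOV R0, 33  → R0 = 33
  CMP R5, R0  → computes 10 - 33 = -23
  Result is nonzero, so values are not equal
ZF = 0

0


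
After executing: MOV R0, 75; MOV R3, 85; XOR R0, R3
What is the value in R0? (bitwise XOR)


Register state trace:
  MOV R0, 75  → R0 = 75 (0b01001011)
  MOV R3, 85  → R3 = 85 (0b01010101)
  XOR R0, R3  → R0 = 75 XOR 85 = 30 (0b00011110)
Final: R0 = 30

30


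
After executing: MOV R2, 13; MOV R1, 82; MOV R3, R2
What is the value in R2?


Register state trace:
  MOV R2, 13  → R2 = 13
  MOV R1, 82  → R1 = 82
  MOV R3, R2  → R3 = 13
Final: R2 = 13

13


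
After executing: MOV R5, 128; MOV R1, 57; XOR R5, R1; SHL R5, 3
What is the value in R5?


Register state trace:
  MOV R5, 128  → R5 = 128 (0b10000000)
  MOV R1, 57  → R1 = 57 (0b00111001)
  XOR R5, R1  → R5 = 128 XOR 57 = 185 (0b10111001)
  SHL R5, 3  → R5 = 185 << 3 = 1480
Final: R5 = 1480

1480


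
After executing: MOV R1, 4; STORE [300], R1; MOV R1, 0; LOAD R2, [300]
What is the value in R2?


Register and memory trace:
  MOV R1, 4  → R1 = 4
  STORE [300], R1  → mem[300] = 4
  MOV R1, 0  → R1 = 0
  LOAD R2, [300]  → R2 = mem[300] = 4
Final: R2 = 4

4


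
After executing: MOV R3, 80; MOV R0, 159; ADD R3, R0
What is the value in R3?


Register state trace:
  MOV R3, 80  → R3 = 80
  MOV R0, 159  → R0 = 159
  ADD R3, R0  → R3 = 80 + 159 = 239
Final: R3 = 239

239


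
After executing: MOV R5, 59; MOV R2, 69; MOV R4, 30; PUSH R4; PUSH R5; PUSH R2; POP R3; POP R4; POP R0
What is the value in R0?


Stack trace (top is rightmost):
  MOV R5, 59  → R5 = 59
  MOV R2, 69  → R2 = 69
  MOV R4, 30  → R4 = 30
  PUSH R4  → stack: [30]
  PUSH R5  → stack: [30, 59]
  PUSH R2  → stack: [30, 59, 69]
  POP R3  → R3 = 69, stack: [30, 59]
  POP R4  → R4 = 59, stack: [30]
  POP R0  → R0 = 30, stack: []
Final: R0 = 30

30


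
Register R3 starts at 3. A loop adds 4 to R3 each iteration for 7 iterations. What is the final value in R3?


Starting value: R3 = 3
  Iter 1: R3 = 3 + 4 = 7
  Iter 2: R3 = 7 + 4 = 11
  Iter 3: R3 = 11 + 4 = 15
  Iter 4: R3 = 15 + 4 = 19
  Iter 5: R3 = 19 + 4 = 23
  Iter 6: R3 = 23 + 4 = 27
  Iter 7: R3 = 27 + 4 = 31
Final: R3 = 31

31


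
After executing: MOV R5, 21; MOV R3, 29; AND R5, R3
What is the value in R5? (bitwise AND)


Register state trace:
  MOV R5, 21  → R5 = 21 (0b00010101)
  MOV R3, 29  → R3 = 29 (0b00011101)
  AND R5, R3  → R5 = 21 AND 29 = 21 (0b00010101)
Final: R5 = 21

21


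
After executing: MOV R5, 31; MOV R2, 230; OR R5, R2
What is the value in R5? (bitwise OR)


Register state trace:
  MOV R5, 31  → R5 = 31 (0b00011111)
  MOV R2, 230  → R2 = 230 (0b11100110)
  OR R5, R2   → R5 = 31 OR 230 = 255 (0b11111111)
Final: R5 = 255

255


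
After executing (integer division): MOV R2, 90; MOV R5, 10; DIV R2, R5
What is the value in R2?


Register state trace:
  MOV R2, 90  → R2 = 90
  MOV R5, 10  → R5 = 10
  DIV R2, R5  → R2 = 90 // 10 = 9
Final: R2 = 9

9


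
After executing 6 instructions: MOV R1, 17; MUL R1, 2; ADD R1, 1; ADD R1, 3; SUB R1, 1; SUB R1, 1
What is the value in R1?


Register state trace:
  MOV R1, 17  → R1 = 17
  MUL R1, 2  → R1 = 17 * 2 = 34
  ADD R1, 1  → R1 = 34 + 1 = 35
  ADD R1, 3  → R1 = 35 + 3 = 38
  SUB R1, 1  → R1 = 38 - 1 = 37
  SUB R1, 1  → R1 = 37 - 1 = 36
Final: R1 = 36

36
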